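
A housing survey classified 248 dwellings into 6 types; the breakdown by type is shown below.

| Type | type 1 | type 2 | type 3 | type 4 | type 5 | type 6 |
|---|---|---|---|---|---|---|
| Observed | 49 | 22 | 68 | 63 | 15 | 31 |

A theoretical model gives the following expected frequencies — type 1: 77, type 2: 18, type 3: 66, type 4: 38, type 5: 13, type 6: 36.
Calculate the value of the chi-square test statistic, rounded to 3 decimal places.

type 1: (49 − 77)²/77 = 784/77 = 10.1818
type 2: (22 − 18)²/18 = 16/18 = 0.8889
type 3: (68 − 66)²/66 = 4/66 = 0.0606
type 4: (63 − 38)²/38 = 625/38 = 16.4474
type 5: (15 − 13)²/13 = 4/13 = 0.3077
type 6: (31 − 36)²/36 = 25/36 = 0.6944
Sum = 28.581

28.581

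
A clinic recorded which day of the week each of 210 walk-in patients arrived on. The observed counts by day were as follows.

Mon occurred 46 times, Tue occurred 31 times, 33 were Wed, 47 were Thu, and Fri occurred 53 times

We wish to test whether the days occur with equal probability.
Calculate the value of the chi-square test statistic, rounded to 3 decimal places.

8.667

Under H₀ each category has probability 1/5, so each expected count is 210/5 = 42.
Mon: (46 − 42)²/42 = 16/42 = 0.3810
Tue: (31 − 42)²/42 = 121/42 = 2.8810
Wed: (33 − 42)²/42 = 81/42 = 1.9286
Thu: (47 − 42)²/42 = 25/42 = 0.5952
Fri: (53 − 42)²/42 = 121/42 = 2.8810
Sum = 8.667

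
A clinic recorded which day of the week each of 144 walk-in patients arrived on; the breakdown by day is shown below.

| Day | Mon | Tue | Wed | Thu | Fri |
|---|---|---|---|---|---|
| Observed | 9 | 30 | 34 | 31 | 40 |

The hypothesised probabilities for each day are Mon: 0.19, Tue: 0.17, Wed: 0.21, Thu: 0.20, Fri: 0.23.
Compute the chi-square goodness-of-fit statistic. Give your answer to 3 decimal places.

15.630

Expected counts E_i = n·p_i: 144×0.19 = 27.36, 144×0.17 = 24.48, 144×0.21 = 30.24, 144×0.20 = 28.8, 144×0.23 = 33.12.
χ² = (9−27.36)²/27.36 + (30−24.48)²/24.48 + (34−30.24)²/30.24 + (31−28.8)²/28.8 + (40−33.12)²/33.12
   = 12.3205 + 1.2447 + 0.4675 + 0.1681 + 1.4292
Sum = 15.630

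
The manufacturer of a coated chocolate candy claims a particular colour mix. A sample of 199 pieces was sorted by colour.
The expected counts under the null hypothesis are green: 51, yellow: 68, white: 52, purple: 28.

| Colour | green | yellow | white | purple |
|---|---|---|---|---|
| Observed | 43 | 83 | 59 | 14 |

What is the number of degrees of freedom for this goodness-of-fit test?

3

There are k = 4 categories and no parameters were estimated from the data, so df = 4 − 1 = 3.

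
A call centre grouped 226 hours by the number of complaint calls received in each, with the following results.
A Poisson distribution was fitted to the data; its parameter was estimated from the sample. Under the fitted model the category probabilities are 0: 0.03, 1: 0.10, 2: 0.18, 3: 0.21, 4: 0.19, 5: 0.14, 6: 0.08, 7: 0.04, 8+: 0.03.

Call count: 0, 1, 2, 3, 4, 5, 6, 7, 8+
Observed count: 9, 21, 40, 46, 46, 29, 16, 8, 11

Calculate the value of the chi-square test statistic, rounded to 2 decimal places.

Expected counts E_i = n·p_i: 226×0.03 = 6.78, 226×0.10 = 22.6, 226×0.18 = 40.68, 226×0.21 = 47.46, 226×0.19 = 42.94, 226×0.14 = 31.64, 226×0.08 = 18.08, 226×0.04 = 9.04, 226×0.03 = 6.78.
cat         O        E   (O−E)²/E
0           9     6.78      0.727
1          21     22.6      0.113
2          40    40.68      0.011
3          46    47.46      0.045
4          46    42.94      0.218
5          29    31.64      0.220
6          16    18.08      0.239
7           8     9.04      0.120
8+         11     6.78      2.627
Sum = 4.32

4.32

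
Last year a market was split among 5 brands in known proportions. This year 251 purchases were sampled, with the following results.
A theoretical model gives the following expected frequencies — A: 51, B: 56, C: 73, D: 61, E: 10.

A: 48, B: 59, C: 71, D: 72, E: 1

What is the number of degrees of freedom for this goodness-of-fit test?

4

There are k = 5 categories and no parameters were estimated from the data, so df = 5 − 1 = 4.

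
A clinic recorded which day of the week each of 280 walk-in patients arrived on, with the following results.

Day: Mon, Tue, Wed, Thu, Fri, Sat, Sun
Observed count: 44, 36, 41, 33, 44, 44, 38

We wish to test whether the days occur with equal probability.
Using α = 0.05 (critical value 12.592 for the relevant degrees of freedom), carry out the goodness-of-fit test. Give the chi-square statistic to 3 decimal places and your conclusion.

Expected count for each of the 7 categories: 280/7 = 40.
χ² = (44−40)²/40 + (36−40)²/40 + (41−40)²/40 + (33−40)²/40 + (44−40)²/40 + (44−40)²/40 + (38−40)²/40
   = 0.4000 + 0.4000 + 0.0250 + 1.2250 + 0.4000 + 0.4000 + 0.1000
Sum = 2.950
df = 6. Since 2.950 < 12.592, we do not reject H₀.

2.950; do not reject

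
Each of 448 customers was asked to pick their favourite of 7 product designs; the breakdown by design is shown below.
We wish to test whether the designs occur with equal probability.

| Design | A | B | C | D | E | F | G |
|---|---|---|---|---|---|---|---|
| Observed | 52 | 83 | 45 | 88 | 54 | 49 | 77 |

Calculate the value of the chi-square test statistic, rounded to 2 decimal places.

30.25

Under H₀ each category has probability 1/7, so each expected count is 448/7 = 64.
A: (52 − 64)²/64 = 144/64 = 2.250
B: (83 − 64)²/64 = 361/64 = 5.641
C: (45 − 64)²/64 = 361/64 = 5.641
D: (88 − 64)²/64 = 576/64 = 9.000
E: (54 − 64)²/64 = 100/64 = 1.563
F: (49 − 64)²/64 = 225/64 = 3.516
G: (77 − 64)²/64 = 169/64 = 2.641
Sum = 30.25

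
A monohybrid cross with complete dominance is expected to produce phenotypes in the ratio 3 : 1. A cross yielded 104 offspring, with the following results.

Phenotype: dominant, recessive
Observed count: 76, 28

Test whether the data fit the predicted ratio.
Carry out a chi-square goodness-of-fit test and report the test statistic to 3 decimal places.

Ratio total = 4. Expected counts: 104×3/4 = 78, 104×1/4 = 26.
cat            O        E   (O−E)²/E
dominant      76       78     0.0513
recessive     28       26     0.1538
Sum = 0.205

0.205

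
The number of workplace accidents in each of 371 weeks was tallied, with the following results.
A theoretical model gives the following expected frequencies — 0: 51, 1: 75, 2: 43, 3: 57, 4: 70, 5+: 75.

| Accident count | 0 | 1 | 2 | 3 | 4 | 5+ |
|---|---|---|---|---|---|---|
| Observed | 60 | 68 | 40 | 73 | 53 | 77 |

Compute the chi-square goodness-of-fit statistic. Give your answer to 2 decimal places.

χ² = (60−51)²/51 + (68−75)²/75 + (40−43)²/43 + (73−57)²/57 + (53−70)²/70 + (77−75)²/75
   = 1.588 + 0.653 + 0.209 + 4.491 + 4.129 + 0.053
Sum = 11.12

11.12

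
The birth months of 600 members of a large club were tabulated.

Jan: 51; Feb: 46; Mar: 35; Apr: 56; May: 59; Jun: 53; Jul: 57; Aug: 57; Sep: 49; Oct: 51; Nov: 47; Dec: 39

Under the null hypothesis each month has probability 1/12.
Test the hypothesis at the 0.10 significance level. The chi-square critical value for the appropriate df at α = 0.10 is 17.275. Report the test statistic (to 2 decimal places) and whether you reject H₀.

11.96; do not reject

Under H₀ each category has probability 1/12, so each expected count is 600/12 = 50.
cat         O        E   (O−E)²/E
Jan        51       50      0.020
Feb        46       50      0.320
Mar        35       50      4.500
Apr        56       50      0.720
May        59       50      1.620
Jun        53       50      0.180
Jul        57       50      0.980
Aug        57       50      0.980
Sep        49       50      0.020
Oct        51       50      0.020
Nov        47       50      0.180
Dec        39       50      2.420
Sum = 11.96
df = 11. Since 11.96 < 17.275, we do not reject H₀.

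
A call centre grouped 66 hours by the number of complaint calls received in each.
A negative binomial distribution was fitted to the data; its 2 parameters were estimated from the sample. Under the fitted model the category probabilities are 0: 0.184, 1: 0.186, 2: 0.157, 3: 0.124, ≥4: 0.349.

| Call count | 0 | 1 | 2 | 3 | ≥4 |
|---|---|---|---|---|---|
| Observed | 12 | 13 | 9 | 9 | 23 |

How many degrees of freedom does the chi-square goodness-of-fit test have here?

There are k = 5 categories and 2 parameters estimated from the data, so df = 5 − 1 − 2 = 2.

2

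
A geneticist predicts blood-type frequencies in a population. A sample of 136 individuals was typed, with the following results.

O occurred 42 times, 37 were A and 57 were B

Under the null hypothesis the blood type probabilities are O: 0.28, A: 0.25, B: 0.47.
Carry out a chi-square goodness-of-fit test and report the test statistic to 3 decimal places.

1.417

Expected counts E_i = n·p_i: 136×0.28 = 38.08, 136×0.25 = 34, 136×0.47 = 63.92.
χ² = (42−38.08)²/38.08 + (37−34)²/34 + (57−63.92)²/63.92
   = 0.4035 + 0.2647 + 0.7492
Sum = 1.417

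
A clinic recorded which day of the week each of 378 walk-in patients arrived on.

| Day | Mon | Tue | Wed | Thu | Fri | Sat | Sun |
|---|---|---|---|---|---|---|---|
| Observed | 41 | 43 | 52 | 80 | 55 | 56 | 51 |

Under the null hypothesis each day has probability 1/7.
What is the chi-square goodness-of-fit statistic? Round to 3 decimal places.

Under H₀ each category has probability 1/7, so each expected count is 378/7 = 54.
Mon: (41 − 54)²/54 = 169/54 = 3.1296
Tue: (43 − 54)²/54 = 121/54 = 2.2407
Wed: (52 − 54)²/54 = 4/54 = 0.0741
Thu: (80 − 54)²/54 = 676/54 = 12.5185
Fri: (55 − 54)²/54 = 1/54 = 0.0185
Sat: (56 − 54)²/54 = 4/54 = 0.0741
Sun: (51 − 54)²/54 = 9/54 = 0.1667
Sum = 18.222

18.222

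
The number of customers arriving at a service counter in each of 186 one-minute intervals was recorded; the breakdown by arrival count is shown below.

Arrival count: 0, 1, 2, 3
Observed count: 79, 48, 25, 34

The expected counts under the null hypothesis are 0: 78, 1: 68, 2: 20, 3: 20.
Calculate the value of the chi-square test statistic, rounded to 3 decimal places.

cat         O        E   (O−E)²/E
0          79       78     0.0128
1          48       68     5.8824
2          25       20     1.2500
3          34       20     9.8000
Sum = 16.945

16.945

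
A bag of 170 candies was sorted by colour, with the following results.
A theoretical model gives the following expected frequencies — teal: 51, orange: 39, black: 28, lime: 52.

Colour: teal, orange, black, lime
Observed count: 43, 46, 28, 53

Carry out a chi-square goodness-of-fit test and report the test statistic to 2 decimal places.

χ² = (43−51)²/51 + (46−39)²/39 + (28−28)²/28 + (53−52)²/52
   = 1.255 + 1.256 + 0.000 + 0.019
Sum = 2.53

2.53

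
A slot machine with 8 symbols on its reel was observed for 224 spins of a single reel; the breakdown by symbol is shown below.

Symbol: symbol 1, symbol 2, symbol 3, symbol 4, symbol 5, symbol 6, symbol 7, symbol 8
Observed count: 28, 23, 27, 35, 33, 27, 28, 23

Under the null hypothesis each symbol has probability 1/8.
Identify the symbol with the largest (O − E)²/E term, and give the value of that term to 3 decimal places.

Under H₀ each category has probability 1/8, so each expected count is 224/8 = 28.
χ² = (28−28)²/28 + (23−28)²/28 + (27−28)²/28 + (35−28)²/28 + (33−28)²/28 + (27−28)²/28 + (28−28)²/28 + (23−28)²/28
   = 0.0000 + 0.8929 + 0.0357 + 1.7500 + 0.8929 + 0.0357 + 0.0000 + 0.8929
The largest term is for symbol 4: 1.750.

symbol 4, 1.750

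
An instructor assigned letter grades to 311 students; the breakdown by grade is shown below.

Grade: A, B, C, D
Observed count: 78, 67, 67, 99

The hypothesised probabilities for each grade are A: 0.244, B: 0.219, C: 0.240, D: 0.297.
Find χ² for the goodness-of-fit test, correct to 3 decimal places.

Expected counts E_i = n·p_i: 311×0.244 = 75.884, 311×0.219 = 68.109, 311×0.240 = 74.64, 311×0.297 = 92.367.
A: (78 − 75.884)²/75.884 = 4.477456/75.884 = 0.0590
B: (67 − 68.109)²/68.109 = 1.229881/68.109 = 0.0181
C: (67 − 74.64)²/74.64 = 58.3696/74.64 = 0.7820
D: (99 − 92.367)²/92.367 = 43.996689/92.367 = 0.4763
Sum = 1.335

1.335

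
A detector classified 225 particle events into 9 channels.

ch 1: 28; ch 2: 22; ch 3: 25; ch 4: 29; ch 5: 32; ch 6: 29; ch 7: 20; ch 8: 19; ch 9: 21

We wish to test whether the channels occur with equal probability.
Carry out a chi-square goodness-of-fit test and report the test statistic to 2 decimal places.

7.04

Under H₀ each category has probability 1/9, so each expected count is 225/9 = 25.
cat         O        E   (O−E)²/E
ch 1       28       25      0.360
ch 2       22       25      0.360
ch 3       25       25      0.000
ch 4       29       25      0.640
ch 5       32       25      1.960
ch 6       29       25      0.640
ch 7       20       25      1.000
ch 8       19       25      1.440
ch 9       21       25      0.640
Sum = 7.04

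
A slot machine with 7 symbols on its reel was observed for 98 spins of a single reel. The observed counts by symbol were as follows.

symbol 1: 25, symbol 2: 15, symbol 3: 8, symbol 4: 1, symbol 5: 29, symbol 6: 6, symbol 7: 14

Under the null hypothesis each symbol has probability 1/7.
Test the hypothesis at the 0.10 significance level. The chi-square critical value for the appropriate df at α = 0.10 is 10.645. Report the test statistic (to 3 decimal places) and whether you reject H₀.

Expected count for each of the 7 categories: 98/7 = 14.
cat           O        E   (O−E)²/E
symbol 1     25       14     8.6429
symbol 2     15       14     0.0714
symbol 3      8       14     2.5714
symbol 4      1       14    12.0714
symbol 5     29       14    16.0714
symbol 6      6       14     4.5714
symbol 7     14       14     0.0000
Sum = 44.000
df = 6. Since 44.000 > 10.645, we reject H₀.

44.000; reject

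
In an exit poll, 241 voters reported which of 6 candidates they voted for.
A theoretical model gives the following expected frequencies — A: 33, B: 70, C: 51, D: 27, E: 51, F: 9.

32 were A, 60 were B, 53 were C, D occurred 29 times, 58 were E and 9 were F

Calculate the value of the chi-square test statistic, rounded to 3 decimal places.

A: (32 − 33)²/33 = 1/33 = 0.0303
B: (60 − 70)²/70 = 100/70 = 1.4286
C: (53 − 51)²/51 = 4/51 = 0.0784
D: (29 − 27)²/27 = 4/27 = 0.1481
E: (58 − 51)²/51 = 49/51 = 0.9608
F: (9 − 9)²/9 = 0/9 = 0.0000
Sum = 2.646

2.646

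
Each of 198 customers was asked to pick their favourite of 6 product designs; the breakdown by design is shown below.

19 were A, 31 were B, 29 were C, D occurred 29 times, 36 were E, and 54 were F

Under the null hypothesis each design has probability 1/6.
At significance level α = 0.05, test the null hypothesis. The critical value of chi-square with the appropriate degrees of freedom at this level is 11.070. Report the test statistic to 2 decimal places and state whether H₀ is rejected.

Expected count for each of the 6 categories: 198/6 = 33.
cat         O        E   (O−E)²/E
A          19       33      5.939
B          31       33      0.121
C          29       33      0.485
D          29       33      0.485
E          36       33      0.273
F          54       33     13.364
Sum = 20.67
df = 5. Since 20.67 > 11.070, we reject H₀.

20.67; reject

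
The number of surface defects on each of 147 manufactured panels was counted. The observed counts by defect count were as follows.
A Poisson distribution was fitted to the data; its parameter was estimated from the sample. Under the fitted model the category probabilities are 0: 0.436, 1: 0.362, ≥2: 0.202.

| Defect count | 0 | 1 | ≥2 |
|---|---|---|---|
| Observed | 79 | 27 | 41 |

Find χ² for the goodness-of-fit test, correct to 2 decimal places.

20.69

Expected counts E_i = n·p_i: 147×0.436 = 64.092, 147×0.362 = 53.214, 147×0.202 = 29.694.
0: (79 − 64.092)²/64.092 = 222.248464/64.092 = 3.468
1: (27 − 53.214)²/53.214 = 687.173796/53.214 = 12.913
≥2: (41 − 29.694)²/29.694 = 127.825636/29.694 = 4.305
Sum = 20.69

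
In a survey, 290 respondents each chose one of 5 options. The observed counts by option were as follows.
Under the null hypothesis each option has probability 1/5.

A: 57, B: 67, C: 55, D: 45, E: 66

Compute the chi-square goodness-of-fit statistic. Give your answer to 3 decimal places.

5.586

Expected count for each of the 5 categories: 290/5 = 58.
χ² = (57−58)²/58 + (67−58)²/58 + (55−58)²/58 + (45−58)²/58 + (66−58)²/58
   = 0.0172 + 1.3966 + 0.1552 + 2.9138 + 1.1034
Sum = 5.586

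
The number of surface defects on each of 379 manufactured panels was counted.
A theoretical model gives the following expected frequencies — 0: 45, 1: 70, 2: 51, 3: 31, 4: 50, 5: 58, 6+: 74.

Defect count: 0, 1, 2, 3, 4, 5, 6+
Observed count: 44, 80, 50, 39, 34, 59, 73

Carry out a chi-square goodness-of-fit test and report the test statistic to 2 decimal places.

8.69

cat         O        E   (O−E)²/E
0          44       45      0.022
1          80       70      1.429
2          50       51      0.020
3          39       31      2.065
4          34       50      5.120
5          59       58      0.017
6+         73       74      0.014
Sum = 8.69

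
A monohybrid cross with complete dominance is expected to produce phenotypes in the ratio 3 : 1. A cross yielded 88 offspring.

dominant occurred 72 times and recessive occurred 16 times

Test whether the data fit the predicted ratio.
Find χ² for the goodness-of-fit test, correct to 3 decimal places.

2.182

Ratio total = 4. Expected counts: 88×3/4 = 66, 88×1/4 = 22.
dominant: (72 − 66)²/66 = 36/66 = 0.5455
recessive: (16 − 22)²/22 = 36/22 = 1.6364
Sum = 2.182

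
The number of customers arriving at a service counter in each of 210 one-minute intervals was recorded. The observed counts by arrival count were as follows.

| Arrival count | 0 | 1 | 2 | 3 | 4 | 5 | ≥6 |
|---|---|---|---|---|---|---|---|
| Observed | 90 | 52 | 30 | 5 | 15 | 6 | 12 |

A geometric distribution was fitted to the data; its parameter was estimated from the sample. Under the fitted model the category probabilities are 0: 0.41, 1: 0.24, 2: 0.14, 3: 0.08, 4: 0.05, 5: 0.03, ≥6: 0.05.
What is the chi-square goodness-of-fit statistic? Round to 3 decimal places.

10.685

Expected counts E_i = n·p_i: 210×0.41 = 86.1, 210×0.24 = 50.4, 210×0.14 = 29.4, 210×0.08 = 16.8, 210×0.05 = 10.5, 210×0.03 = 6.3, 210×0.05 = 10.5.
0: (90 − 86.1)²/86.1 = 15.21/86.1 = 0.1767
1: (52 − 50.4)²/50.4 = 2.56/50.4 = 0.0508
2: (30 − 29.4)²/29.4 = 0.36/29.4 = 0.0122
3: (5 − 16.8)²/16.8 = 139.24/16.8 = 8.2881
4: (15 − 10.5)²/10.5 = 20.25/10.5 = 1.9286
5: (6 − 6.3)²/6.3 = 0.09/6.3 = 0.0143
≥6: (12 − 10.5)²/10.5 = 2.25/10.5 = 0.2143
Sum = 10.685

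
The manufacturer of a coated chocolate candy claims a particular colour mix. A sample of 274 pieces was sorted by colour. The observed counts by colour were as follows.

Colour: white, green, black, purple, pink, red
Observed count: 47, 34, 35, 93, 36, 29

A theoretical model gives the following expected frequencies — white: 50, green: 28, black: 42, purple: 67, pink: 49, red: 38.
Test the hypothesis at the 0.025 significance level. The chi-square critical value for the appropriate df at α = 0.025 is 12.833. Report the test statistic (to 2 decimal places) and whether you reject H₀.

cat         O        E   (O−E)²/E
white      47       50      0.180
green      34       28      1.286
black      35       42      1.167
purple     93       67     10.090
pink       36       49      3.449
red        29       38      2.132
Sum = 18.30
df = 5. Since 18.30 > 12.833, we reject H₀.

18.30; reject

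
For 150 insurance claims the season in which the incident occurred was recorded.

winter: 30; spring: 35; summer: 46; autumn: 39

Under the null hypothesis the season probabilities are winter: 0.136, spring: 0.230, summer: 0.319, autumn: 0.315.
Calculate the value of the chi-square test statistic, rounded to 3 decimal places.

Expected counts E_i = n·p_i: 150×0.136 = 20.4, 150×0.230 = 34.5, 150×0.319 = 47.85, 150×0.315 = 47.25.
cat         O        E   (O−E)²/E
winter     30     20.4     4.5176
spring     35     34.5     0.0072
summer     46    47.85     0.0715
autumn     39    47.25     1.4405
Sum = 6.037

6.037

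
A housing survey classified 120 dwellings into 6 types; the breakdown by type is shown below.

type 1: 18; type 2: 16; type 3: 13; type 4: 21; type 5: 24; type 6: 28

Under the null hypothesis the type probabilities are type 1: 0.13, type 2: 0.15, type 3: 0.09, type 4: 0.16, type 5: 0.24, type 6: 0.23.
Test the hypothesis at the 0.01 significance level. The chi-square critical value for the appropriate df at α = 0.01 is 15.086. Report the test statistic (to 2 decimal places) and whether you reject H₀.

2.01; do not reject

Expected counts E_i = n·p_i: 120×0.13 = 15.6, 120×0.15 = 18, 120×0.09 = 10.8, 120×0.16 = 19.2, 120×0.24 = 28.8, 120×0.23 = 27.6.
χ² = (18−15.6)²/15.6 + (16−18)²/18 + (13−10.8)²/10.8 + (21−19.2)²/19.2 + (24−28.8)²/28.8 + (28−27.6)²/27.6
   = 0.369 + 0.222 + 0.448 + 0.169 + 0.800 + 0.006
Sum = 2.01
df = 5. Since 2.01 < 15.086, we do not reject H₀.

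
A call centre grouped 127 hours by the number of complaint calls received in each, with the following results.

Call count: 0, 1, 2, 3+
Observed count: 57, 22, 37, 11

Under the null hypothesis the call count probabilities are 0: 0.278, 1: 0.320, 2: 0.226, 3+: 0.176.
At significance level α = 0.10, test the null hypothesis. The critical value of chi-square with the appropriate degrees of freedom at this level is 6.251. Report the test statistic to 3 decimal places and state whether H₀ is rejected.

30.044; reject

Expected counts E_i = n·p_i: 127×0.278 = 35.306, 127×0.320 = 40.64, 127×0.226 = 28.702, 127×0.176 = 22.352.
0: (57 − 35.306)²/35.306 = 470.629636/35.306 = 13.3300
1: (22 − 40.64)²/40.64 = 347.4496/40.64 = 8.5494
2: (37 − 28.702)²/28.702 = 68.856804/28.702 = 2.3990
3+: (11 − 22.352)²/22.352 = 128.867904/22.352 = 5.7654
Sum = 30.044
df = 3. Since 30.044 > 6.251, we reject H₀.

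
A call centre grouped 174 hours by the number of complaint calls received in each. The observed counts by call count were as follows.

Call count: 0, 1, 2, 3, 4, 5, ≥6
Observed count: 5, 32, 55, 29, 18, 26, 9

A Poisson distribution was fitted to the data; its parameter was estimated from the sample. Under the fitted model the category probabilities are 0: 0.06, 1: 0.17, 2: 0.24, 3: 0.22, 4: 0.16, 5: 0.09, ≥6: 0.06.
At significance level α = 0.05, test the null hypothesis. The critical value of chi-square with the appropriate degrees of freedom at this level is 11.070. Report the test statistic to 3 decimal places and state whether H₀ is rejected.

19.984; reject

Expected counts E_i = n·p_i: 174×0.06 = 10.44, 174×0.17 = 29.58, 174×0.24 = 41.76, 174×0.22 = 38.28, 174×0.16 = 27.84, 174×0.09 = 15.66, 174×0.06 = 10.44.
0: (5 − 10.44)²/10.44 = 29.5936/10.44 = 2.8346
1: (32 − 29.58)²/29.58 = 5.8564/29.58 = 0.1980
2: (55 − 41.76)²/41.76 = 175.2976/41.76 = 4.1977
3: (29 − 38.28)²/38.28 = 86.1184/38.28 = 2.2497
4: (18 − 27.84)²/27.84 = 96.8256/27.84 = 3.4779
5: (26 − 15.66)²/15.66 = 106.9156/15.66 = 6.8273
≥6: (9 − 10.44)²/10.44 = 2.0736/10.44 = 0.1986
Sum = 19.984
df = 5. Since 19.984 > 11.070, we reject H₀.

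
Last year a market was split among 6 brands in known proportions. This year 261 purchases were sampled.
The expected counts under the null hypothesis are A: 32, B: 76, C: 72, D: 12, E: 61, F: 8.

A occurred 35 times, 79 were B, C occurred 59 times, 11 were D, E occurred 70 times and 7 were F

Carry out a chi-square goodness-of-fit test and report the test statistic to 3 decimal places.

4.283

A: (35 − 32)²/32 = 9/32 = 0.2813
B: (79 − 76)²/76 = 9/76 = 0.1184
C: (59 − 72)²/72 = 169/72 = 2.3472
D: (11 − 12)²/12 = 1/12 = 0.0833
E: (70 − 61)²/61 = 81/61 = 1.3279
F: (7 − 8)²/8 = 1/8 = 0.1250
Sum = 4.283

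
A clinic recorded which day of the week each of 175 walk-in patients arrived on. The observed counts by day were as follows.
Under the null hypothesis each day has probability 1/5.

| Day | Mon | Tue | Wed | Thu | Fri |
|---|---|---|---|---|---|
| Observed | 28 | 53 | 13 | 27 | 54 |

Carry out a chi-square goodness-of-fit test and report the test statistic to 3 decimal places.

Under H₀ each category has probability 1/5, so each expected count is 175/5 = 35.
cat         O        E   (O−E)²/E
Mon        28       35     1.4000
Tue        53       35     9.2571
Wed        13       35    13.8286
Thu        27       35     1.8286
Fri        54       35    10.3143
Sum = 36.629

36.629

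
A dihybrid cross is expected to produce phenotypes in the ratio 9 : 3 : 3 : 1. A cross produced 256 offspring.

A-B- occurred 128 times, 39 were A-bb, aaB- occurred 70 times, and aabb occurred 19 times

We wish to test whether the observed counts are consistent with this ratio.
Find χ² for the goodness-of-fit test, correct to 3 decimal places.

Ratio total = 16. Expected counts: 256×9/16 = 144, 256×3/16 = 48, 256×3/16 = 48, 256×1/16 = 16.
cat         O        E   (O−E)²/E
A-B-      128      144     1.7778
A-bb       39       48     1.6875
aaB-       70       48    10.0833
aabb       19       16     0.5625
Sum = 14.111

14.111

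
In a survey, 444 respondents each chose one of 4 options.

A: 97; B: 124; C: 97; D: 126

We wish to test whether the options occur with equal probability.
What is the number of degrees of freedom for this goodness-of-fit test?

There are k = 4 categories and no parameters were estimated from the data, so df = 4 − 1 = 3.

3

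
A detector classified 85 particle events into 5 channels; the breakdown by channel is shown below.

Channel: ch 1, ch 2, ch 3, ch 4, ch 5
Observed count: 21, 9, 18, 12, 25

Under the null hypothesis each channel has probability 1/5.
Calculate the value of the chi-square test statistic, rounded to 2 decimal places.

Expected count for each of the 5 categories: 85/5 = 17.
ch 1: (21 − 17)²/17 = 16/17 = 0.941
ch 2: (9 − 17)²/17 = 64/17 = 3.765
ch 3: (18 − 17)²/17 = 1/17 = 0.059
ch 4: (12 − 17)²/17 = 25/17 = 1.471
ch 5: (25 − 17)²/17 = 64/17 = 3.765
Sum = 10.00

10.00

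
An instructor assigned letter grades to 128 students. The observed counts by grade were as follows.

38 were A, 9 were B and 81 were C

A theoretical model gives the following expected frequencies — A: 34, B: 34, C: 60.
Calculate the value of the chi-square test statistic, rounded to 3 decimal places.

cat         O        E   (O−E)²/E
A          38       34     0.4706
B           9       34    18.3824
C          81       60     7.3500
Sum = 26.203

26.203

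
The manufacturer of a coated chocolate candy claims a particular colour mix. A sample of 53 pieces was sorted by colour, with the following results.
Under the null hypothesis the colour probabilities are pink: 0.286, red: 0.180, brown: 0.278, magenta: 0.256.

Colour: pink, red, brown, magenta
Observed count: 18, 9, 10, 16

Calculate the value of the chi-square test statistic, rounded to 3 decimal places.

2.520

Expected counts E_i = n·p_i: 53×0.286 = 15.158, 53×0.180 = 9.54, 53×0.278 = 14.734, 53×0.256 = 13.568.
pink: (18 − 15.158)²/15.158 = 8.076964/15.158 = 0.5329
red: (9 − 9.54)²/9.54 = 0.2916/9.54 = 0.0306
brown: (10 − 14.734)²/14.734 = 22.410756/14.734 = 1.5210
magenta: (16 − 13.568)²/13.568 = 5.914624/13.568 = 0.4359
Sum = 2.520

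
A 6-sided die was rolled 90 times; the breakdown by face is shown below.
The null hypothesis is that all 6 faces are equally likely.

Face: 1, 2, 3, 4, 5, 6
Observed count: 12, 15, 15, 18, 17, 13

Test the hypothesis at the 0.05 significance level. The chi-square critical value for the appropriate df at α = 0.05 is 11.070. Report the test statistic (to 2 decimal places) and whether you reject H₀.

1.73; do not reject

Expected count for each of the 6 categories: 90/6 = 15.
1: (12 − 15)²/15 = 9/15 = 0.600
2: (15 − 15)²/15 = 0/15 = 0.000
3: (15 − 15)²/15 = 0/15 = 0.000
4: (18 − 15)²/15 = 9/15 = 0.600
5: (17 − 15)²/15 = 4/15 = 0.267
6: (13 − 15)²/15 = 4/15 = 0.267
Sum = 1.73
df = 5. Since 1.73 < 11.070, we do not reject H₀.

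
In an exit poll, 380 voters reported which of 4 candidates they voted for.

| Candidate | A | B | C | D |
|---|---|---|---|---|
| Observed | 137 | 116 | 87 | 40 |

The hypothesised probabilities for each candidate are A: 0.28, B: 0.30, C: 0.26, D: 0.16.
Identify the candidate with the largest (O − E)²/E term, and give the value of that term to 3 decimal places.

A, 8.800

Expected counts E_i = n·p_i: 380×0.28 = 106.4, 380×0.30 = 114, 380×0.26 = 98.8, 380×0.16 = 60.8.
cat         O        E   (O−E)²/E
A         137    106.4     8.8004
B         116      114     0.0351
C          87     98.8     1.4093
D          40     60.8     7.1158
The largest term is for A: 8.800.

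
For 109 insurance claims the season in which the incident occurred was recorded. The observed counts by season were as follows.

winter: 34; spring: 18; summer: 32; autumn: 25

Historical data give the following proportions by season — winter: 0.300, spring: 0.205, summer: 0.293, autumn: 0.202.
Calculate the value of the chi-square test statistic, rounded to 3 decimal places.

Expected counts E_i = n·p_i: 109×0.300 = 32.7, 109×0.205 = 22.345, 109×0.293 = 31.937, 109×0.202 = 22.018.
χ² = (34−32.7)²/32.7 + (18−22.345)²/22.345 + (32−31.937)²/31.937 + (25−22.018)²/22.018
   = 0.0517 + 0.8449 + 0.0001 + 0.4039
Sum = 1.301

1.301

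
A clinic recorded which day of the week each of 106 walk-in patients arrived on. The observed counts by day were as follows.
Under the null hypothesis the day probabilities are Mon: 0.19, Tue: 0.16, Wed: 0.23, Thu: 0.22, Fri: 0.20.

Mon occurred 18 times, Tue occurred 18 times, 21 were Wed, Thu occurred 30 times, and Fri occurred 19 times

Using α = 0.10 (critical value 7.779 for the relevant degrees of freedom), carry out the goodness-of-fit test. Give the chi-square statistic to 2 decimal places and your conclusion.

Expected counts E_i = n·p_i: 106×0.19 = 20.14, 106×0.16 = 16.96, 106×0.23 = 24.38, 106×0.22 = 23.32, 106×0.20 = 21.2.
cat         O        E   (O−E)²/E
Mon        18    20.14      0.227
Tue        18    16.96      0.064
Wed        21    24.38      0.469
Thu        30    23.32      1.913
Fri        19     21.2      0.228
Sum = 2.90
df = 4. Since 2.90 < 7.779, we do not reject H₀.

2.90; do not reject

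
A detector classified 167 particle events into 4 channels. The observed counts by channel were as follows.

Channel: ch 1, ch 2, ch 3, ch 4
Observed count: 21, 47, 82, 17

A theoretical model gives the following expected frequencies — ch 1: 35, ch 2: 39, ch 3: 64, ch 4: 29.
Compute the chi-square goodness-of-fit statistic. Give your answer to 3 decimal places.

17.269

ch 1: (21 − 35)²/35 = 196/35 = 5.6000
ch 2: (47 − 39)²/39 = 64/39 = 1.6410
ch 3: (82 − 64)²/64 = 324/64 = 5.0625
ch 4: (17 − 29)²/29 = 144/29 = 4.9655
Sum = 17.269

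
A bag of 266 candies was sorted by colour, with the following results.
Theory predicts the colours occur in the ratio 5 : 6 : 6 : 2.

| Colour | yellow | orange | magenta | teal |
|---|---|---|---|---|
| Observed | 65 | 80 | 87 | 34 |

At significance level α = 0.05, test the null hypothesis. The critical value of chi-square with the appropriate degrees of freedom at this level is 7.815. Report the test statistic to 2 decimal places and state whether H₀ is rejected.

Ratio total = 19. Expected counts: 266×5/19 = 70, 266×6/19 = 84, 266×6/19 = 84, 266×2/19 = 28.
χ² = (65−70)²/70 + (80−84)²/84 + (87−84)²/84 + (34−28)²/28
   = 0.357 + 0.190 + 0.107 + 1.286
Sum = 1.94
df = 3. Since 1.94 < 7.815, we do not reject H₀.

1.94; do not reject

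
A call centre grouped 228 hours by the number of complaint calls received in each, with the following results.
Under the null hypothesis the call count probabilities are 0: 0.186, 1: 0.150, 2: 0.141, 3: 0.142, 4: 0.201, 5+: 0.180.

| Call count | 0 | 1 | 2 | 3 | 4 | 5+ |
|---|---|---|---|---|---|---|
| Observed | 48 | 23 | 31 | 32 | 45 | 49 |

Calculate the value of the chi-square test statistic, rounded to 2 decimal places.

6.01

Expected counts E_i = n·p_i: 228×0.186 = 42.408, 228×0.150 = 34.2, 228×0.141 = 32.148, 228×0.142 = 32.376, 228×0.201 = 45.828, 228×0.180 = 41.04.
0: (48 − 42.408)²/42.408 = 31.270464/42.408 = 0.737
1: (23 − 34.2)²/34.2 = 125.44/34.2 = 3.668
2: (31 − 32.148)²/32.148 = 1.317904/32.148 = 0.041
3: (32 − 32.376)²/32.376 = 0.141376/32.376 = 0.004
4: (45 − 45.828)²/45.828 = 0.685584/45.828 = 0.015
5+: (49 − 41.04)²/41.04 = 63.3616/41.04 = 1.544
Sum = 6.01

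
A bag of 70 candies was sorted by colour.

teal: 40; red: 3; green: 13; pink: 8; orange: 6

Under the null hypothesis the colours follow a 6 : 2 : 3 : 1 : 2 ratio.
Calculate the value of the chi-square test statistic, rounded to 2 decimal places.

Ratio total = 14. Expected counts: 70×6/14 = 30, 70×2/14 = 10, 70×3/14 = 15, 70×1/14 = 5, 70×2/14 = 10.
teal: (40 − 30)²/30 = 100/30 = 3.333
red: (3 − 10)²/10 = 49/10 = 4.900
green: (13 − 15)²/15 = 4/15 = 0.267
pink: (8 − 5)²/5 = 9/5 = 1.800
orange: (6 − 10)²/10 = 16/10 = 1.600
Sum = 11.90

11.90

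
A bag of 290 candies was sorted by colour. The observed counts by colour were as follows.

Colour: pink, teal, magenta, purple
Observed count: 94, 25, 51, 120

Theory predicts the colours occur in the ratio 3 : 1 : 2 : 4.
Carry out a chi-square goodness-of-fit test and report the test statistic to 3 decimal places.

2.098

Ratio total = 10. Expected counts: 290×3/10 = 87, 290×1/10 = 29, 290×2/10 = 58, 290×4/10 = 116.
pink: (94 − 87)²/87 = 49/87 = 0.5632
teal: (25 − 29)²/29 = 16/29 = 0.5517
magenta: (51 − 58)²/58 = 49/58 = 0.8448
purple: (120 − 116)²/116 = 16/116 = 0.1379
Sum = 2.098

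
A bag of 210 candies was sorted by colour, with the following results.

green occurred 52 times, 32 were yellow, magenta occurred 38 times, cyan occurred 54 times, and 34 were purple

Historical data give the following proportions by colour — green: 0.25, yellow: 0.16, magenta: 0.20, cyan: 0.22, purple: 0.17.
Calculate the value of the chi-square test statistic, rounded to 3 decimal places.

1.860

Expected counts E_i = n·p_i: 210×0.25 = 52.5, 210×0.16 = 33.6, 210×0.20 = 42, 210×0.22 = 46.2, 210×0.17 = 35.7.
cat          O        E   (O−E)²/E
green       52     52.5     0.0048
yellow      32     33.6     0.0762
magenta     38       42     0.3810
cyan        54     46.2     1.3169
purple      34     35.7     0.0810
Sum = 1.860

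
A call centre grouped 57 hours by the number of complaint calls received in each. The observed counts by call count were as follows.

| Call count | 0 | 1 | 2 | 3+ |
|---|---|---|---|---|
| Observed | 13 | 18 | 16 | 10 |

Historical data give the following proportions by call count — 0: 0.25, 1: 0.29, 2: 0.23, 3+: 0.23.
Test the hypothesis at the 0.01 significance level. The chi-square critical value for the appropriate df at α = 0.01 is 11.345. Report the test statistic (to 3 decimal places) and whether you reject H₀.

Expected counts E_i = n·p_i: 57×0.25 = 14.25, 57×0.29 = 16.53, 57×0.23 = 13.11, 57×0.23 = 13.11.
χ² = (13−14.25)²/14.25 + (18−16.53)²/16.53 + (16−13.11)²/13.11 + (10−13.11)²/13.11
   = 0.1096 + 0.1307 + 0.6371 + 0.7378
Sum = 1.615
df = 3. Since 1.615 < 11.345, we do not reject H₀.

1.615; do not reject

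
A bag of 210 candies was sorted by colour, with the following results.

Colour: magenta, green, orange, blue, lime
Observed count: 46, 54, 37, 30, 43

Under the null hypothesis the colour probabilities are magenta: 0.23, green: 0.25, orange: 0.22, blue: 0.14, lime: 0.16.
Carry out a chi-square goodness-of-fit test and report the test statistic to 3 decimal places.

4.626

Expected counts E_i = n·p_i: 210×0.23 = 48.3, 210×0.25 = 52.5, 210×0.22 = 46.2, 210×0.14 = 29.4, 210×0.16 = 33.6.
cat          O        E   (O−E)²/E
magenta     46     48.3     0.1095
green       54     52.5     0.0429
orange      37     46.2     1.8320
blue        30     29.4     0.0122
lime        43     33.6     2.6298
Sum = 4.626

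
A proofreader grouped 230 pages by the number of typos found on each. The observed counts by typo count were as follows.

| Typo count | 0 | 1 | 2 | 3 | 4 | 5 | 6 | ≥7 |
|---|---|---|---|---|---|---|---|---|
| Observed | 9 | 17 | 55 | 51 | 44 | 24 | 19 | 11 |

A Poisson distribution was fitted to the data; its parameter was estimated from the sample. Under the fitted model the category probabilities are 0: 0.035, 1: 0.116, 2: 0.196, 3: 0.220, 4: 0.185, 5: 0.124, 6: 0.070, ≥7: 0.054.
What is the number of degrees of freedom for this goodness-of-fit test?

6

There are k = 8 categories and 1 parameter estimated from the data, so df = 8 − 1 − 1 = 6.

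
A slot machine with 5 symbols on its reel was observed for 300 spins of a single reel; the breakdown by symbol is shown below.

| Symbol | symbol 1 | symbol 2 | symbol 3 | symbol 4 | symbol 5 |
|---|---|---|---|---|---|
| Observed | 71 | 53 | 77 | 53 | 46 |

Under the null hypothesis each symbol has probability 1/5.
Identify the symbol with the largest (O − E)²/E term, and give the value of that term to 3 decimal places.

symbol 3, 4.817

Expected count for each of the 5 categories: 300/5 = 60.
symbol 1: (71 − 60)²/60 = 121/60 = 2.0167
symbol 2: (53 − 60)²/60 = 49/60 = 0.8167
symbol 3: (77 − 60)²/60 = 289/60 = 4.8167
symbol 4: (53 − 60)²/60 = 49/60 = 0.8167
symbol 5: (46 − 60)²/60 = 196/60 = 3.2667
The largest term is for symbol 3: 4.817.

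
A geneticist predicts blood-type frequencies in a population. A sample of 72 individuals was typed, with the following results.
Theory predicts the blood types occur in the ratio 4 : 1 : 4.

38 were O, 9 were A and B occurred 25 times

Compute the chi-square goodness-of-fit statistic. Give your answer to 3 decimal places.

Ratio total = 9. Expected counts: 72×4/9 = 32, 72×1/9 = 8, 72×4/9 = 32.
cat         O        E   (O−E)²/E
O          38       32     1.1250
A           9        8     0.1250
B          25       32     1.5313
Sum = 2.781

2.781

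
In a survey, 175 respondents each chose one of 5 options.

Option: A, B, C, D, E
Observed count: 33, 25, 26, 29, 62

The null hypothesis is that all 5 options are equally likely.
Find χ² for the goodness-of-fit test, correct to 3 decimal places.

27.143

Under H₀ each category has probability 1/5, so each expected count is 175/5 = 35.
χ² = (33−35)²/35 + (25−35)²/35 + (26−35)²/35 + (29−35)²/35 + (62−35)²/35
   = 0.1143 + 2.8571 + 2.3143 + 1.0286 + 20.8286
Sum = 27.143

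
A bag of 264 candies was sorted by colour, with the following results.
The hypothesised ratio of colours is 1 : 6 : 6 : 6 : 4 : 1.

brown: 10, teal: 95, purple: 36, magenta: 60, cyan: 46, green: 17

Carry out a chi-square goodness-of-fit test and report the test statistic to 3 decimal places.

Ratio total = 24. Expected counts: 264×1/24 = 11, 264×6/24 = 66, 264×6/24 = 66, 264×6/24 = 66, 264×4/24 = 44, 264×1/24 = 11.
cat          O        E   (O−E)²/E
brown       10       11     0.0909
teal        95       66    12.7424
purple      36       66    13.6364
magenta     60       66     0.5455
cyan        46       44     0.0909
green       17       11     3.2727
Sum = 30.379

30.379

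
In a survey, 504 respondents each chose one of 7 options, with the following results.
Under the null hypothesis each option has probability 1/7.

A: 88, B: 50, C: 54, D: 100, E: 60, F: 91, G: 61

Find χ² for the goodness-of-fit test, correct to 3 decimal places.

Expected count for each of the 7 categories: 504/7 = 72.
cat         O        E   (O−E)²/E
A          88       72     3.5556
B          50       72     6.7222
C          54       72     4.5000
D         100       72    10.8889
E          60       72     2.0000
F          91       72     5.0139
G          61       72     1.6806
Sum = 34.361

34.361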